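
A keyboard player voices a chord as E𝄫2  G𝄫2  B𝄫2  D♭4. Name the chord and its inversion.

Ebb minor-major seventh, root position

Reducing to letter names: Ebb, Gbb, Bbb, Db. These stack in thirds as Ebb–Gbb–Bbb–Db — an Ebb minor-major seventh chord.
Ebb is the root of Ebb minor-major seventh; root in the bass means root position (figured bass 7).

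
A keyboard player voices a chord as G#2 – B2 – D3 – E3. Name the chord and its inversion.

Reducing to letter names: G#, B, D, E. These stack in thirds as E–G#–B–D — an E dominant seventh chord.
G# is the third of E dominant seventh; third in the bass means first inversion (figured bass 6/5).

E dominant seventh, first inversion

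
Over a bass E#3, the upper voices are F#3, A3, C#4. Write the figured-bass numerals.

4/2

The notes E#, F#, A, C# stack in thirds as F#–A–C#–E# — an F# minor-major seventh chord. The bass E# is the seventh, so this is third inversion: figured 4/2.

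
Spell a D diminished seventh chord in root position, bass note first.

D diminished seventh is D–F–Ab–Cb. Root position puts the root (D) in the bass, with the remaining tones above: D, F, Ab, Cb.

D, F, Ab, Cb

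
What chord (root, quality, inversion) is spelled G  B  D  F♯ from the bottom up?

The distinct note names are G, B, D, F#. Stacked in thirds they read G–B–D–F#, which is a major seventh chord on G.
With the root (G) in the bass, the chord is in root position (figured bass 7).

G major seventh, root position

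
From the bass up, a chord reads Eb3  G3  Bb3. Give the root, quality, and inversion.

Eb major, root position

The pitch classes Eb, G, Bb arrange in thirds as Eb–G–Bb: an Eb major triad.
The lowest note is Eb, the root of the chord, so this is root position (figured bass 5/3).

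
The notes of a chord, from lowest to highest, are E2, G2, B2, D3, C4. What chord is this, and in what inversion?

C major ninth, first inversion

Reducing to letter names: E, G, B, D, C. These stack in thirds as C–E–G–B–D — a C major ninth chord.
The lowest note is E, the third of the chord, so this is first inversion.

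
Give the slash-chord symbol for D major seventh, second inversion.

Dmaj7/A

Second inversion of D major seventh has the fifth (A) in the bass. As a slash chord: Dmaj7/A.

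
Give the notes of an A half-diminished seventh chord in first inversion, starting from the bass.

The chord tones are A–C–Eb–G. With the third (C) lowest for first inversion: C, Eb, G, A.

C, Eb, G, A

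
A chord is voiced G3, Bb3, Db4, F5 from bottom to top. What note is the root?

G, Bb, Db, F are the tones of a G half-diminished seventh chord (G–Bb–Db–F), making G the root.

G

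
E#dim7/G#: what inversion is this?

E#dim7/G# means E# diminished seventh with G# in the bass. G# is the third of E# diminished seventh (E#–G#–B–D), so this is first inversion.

first inversion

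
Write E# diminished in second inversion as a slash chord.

E#dim/B

Second inversion of E# diminished has the fifth (B) in the bass. As a slash chord: E#dim/B.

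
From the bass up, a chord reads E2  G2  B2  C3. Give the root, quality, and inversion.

C major seventh, first inversion

Reducing to letter names: E, G, B, C. These stack in thirds as C–E–G–B — a C major seventh chord.
The lowest note is E, the third of the chord, so this is first inversion (figured bass 6/5).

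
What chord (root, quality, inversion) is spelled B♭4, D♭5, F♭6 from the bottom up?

Bb diminished, root position

Reducing to letter names: Bb, Db, Fb. These stack in thirds as Bb–Db–Fb — a Bb diminished triad.
The lowest note is Bb, the root of the chord, so this is root position (figured bass 5/3).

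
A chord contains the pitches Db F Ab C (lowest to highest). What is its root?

Reordering Db, F, Ab, C into stacked thirds gives Db–F–Ab–C; the bottom of that stack, Db, is the root.

Db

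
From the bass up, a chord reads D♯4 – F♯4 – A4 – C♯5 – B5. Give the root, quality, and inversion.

The pitch classes D#, F#, A, C#, B arrange in thirds as B–D#–F#–A–C#: a B dominant ninth chord.
With the third (D#) in the bass, the chord is in first inversion.

B dominant ninth, first inversion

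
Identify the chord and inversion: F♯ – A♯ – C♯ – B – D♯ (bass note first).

B major ninth, second inversion

The pitch classes F#, A#, C#, B, D# arrange in thirds as B–D#–F#–A#–C#: a B major ninth chord.
The lowest note is F#, the fifth of the chord, so this is second inversion.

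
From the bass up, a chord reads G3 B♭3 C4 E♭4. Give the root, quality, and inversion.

C minor seventh, second inversion

The pitch classes G, Bb, C, Eb arrange in thirds as C–Eb–G–Bb: a C minor seventh chord.
The lowest note is G, the fifth of the chord, so this is second inversion (figured bass 4/3).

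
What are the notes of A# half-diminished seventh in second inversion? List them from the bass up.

The chord tones are A#–C#–E–G#. With the fifth (E) lowest for second inversion: E, G#, A#, C#.

E, G#, A#, C#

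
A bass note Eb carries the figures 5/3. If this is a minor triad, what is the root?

The figures 5/3 mean the root of the chord is in the bass. If Eb is the root of a minor triad, the root is Eb (chord tones Eb–Gb–Bb).

Eb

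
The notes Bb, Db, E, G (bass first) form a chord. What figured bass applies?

4/3

The notes Bb, Db, E, G stack in thirds as E–G–Bb–Db — an E diminished seventh chord. The bass Bb is the fifth, so this is second inversion: figured 4/3.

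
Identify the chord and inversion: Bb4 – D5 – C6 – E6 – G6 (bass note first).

The distinct note names are Bb, D, C, E, G. Stacked in thirds they read C–E–G–Bb–D, which is a dominant ninth chord on C.
The lowest note is Bb, the seventh of the chord, so this is third inversion.

C dominant ninth, third inversion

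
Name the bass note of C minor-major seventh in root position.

The root of C minor-major seventh (C–Eb–G–B) is C; that is the bass in root position.

C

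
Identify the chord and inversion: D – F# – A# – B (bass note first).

The pitch classes D, F#, A#, B arrange in thirds as B–D–F#–A#: a B minor-major seventh chord.
The lowest note is D, the third of the chord, so this is first inversion (figured bass 6/5).

B minor-major seventh, first inversion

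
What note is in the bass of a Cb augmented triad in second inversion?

G

The fifth of Cb augmented (Cb–Eb–G) is G; that is the bass in second inversion.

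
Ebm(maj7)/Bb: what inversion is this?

second inversion

Ebm(maj7)/Bb means Eb minor-major seventh with Bb in the bass. Bb is the fifth of Eb minor-major seventh (Eb–Gb–Bb–D), so this is second inversion.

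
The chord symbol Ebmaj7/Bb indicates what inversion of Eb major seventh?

second inversion

Ebmaj7/Bb means Eb major seventh with Bb in the bass. Bb is the fifth of Eb major seventh (Eb–G–Bb–D), so this is second inversion.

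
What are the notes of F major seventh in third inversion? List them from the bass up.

F major seventh is F–A–C–E. Third inversion puts the seventh (E) in the bass, with the remaining tones above: E, F, A, C.

E, F, A, C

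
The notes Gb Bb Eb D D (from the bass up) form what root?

Gb, Bb, Eb, D are the tones of an Eb minor-major seventh chord (Eb–Gb–Bb–D), making Eb the root.

Eb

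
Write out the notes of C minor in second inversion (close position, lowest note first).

Spelling C minor: C–Eb–G. In second inversion the fifth is bass, giving G, C, Eb from the bottom.

G, C, Eb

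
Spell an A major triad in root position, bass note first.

Spelling A major: A–C#–E. In root position the root is bass, giving A, C#, E from the bottom.

A, C#, E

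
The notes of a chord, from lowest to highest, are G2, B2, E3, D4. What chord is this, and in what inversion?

E minor seventh, first inversion

The distinct note names are G, B, E, D. Stacked in thirds they read E–G–B–D, which is a minor seventh chord on E.
With the third (G) in the bass, the chord is in first inversion (figured bass 6/5).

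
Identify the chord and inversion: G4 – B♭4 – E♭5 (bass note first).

Eb major, first inversion

The distinct note names are G, Bb, Eb. Stacked in thirds they read Eb–G–Bb, which is a major triad on Eb.
G is the third of Eb major; third in the bass means first inversion (figured bass 6).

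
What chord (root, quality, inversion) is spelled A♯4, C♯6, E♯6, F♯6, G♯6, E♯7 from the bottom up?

The pitch classes A#, C#, E#, F#, G# arrange in thirds as F#–A#–C#–E#–G#: an F# major ninth chord.
A# is the third of F# major ninth; third in the bass means first inversion.

F# major ninth, first inversion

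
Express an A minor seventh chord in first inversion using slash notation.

First inversion of A minor seventh has the third (C) in the bass. As a slash chord: Am7/C.

Am7/C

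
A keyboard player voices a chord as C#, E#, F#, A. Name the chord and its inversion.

F# minor-major seventh, second inversion

Reducing to letter names: C#, E#, F#, A. These stack in thirds as F#–A–C#–E# — an F# minor-major seventh chord.
With the fifth (C#) in the bass, the chord is in second inversion (figured bass 4/3).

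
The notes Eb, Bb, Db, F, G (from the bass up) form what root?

Eb

Reordering Eb, Bb, Db, F, G into stacked thirds gives Eb–G–Bb–Db–F; the bottom of that stack, Eb, is the root.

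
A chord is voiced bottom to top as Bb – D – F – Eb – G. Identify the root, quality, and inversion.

Eb major ninth, second inversion

Reducing to letter names: Bb, D, F, Eb, G. These stack in thirds as Eb–G–Bb–D–F — an Eb major ninth chord.
Bb is the fifth of Eb major ninth; fifth in the bass means second inversion.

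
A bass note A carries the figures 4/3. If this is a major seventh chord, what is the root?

The figures 4/3 mean the fifth of the chord is in the bass. If A is the fifth of a major seventh chord, the root is D (chord tones D–F#–A–C#).

D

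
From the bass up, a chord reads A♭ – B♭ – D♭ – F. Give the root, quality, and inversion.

The pitch classes Ab, Bb, Db, F arrange in thirds as Bb–Db–F–Ab: a Bb minor seventh chord.
Ab is the seventh of Bb minor seventh; seventh in the bass means third inversion (figured bass 4/2).

Bb minor seventh, third inversion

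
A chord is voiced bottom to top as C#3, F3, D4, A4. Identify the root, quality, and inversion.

The pitch classes C#, F, D, A arrange in thirds as D–F–A–C#: a D minor-major seventh chord.
With the seventh (C#) in the bass, the chord is in third inversion (figured bass 4/2).

D minor-major seventh, third inversion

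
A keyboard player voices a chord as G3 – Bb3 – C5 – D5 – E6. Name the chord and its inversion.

The pitch classes G, Bb, C, D, E arrange in thirds as C–E–G–Bb–D: a C dominant ninth chord.
The lowest note is G, the fifth of the chord, so this is second inversion.

C dominant ninth, second inversion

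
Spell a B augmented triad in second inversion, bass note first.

F##, B, D#

Spelling B augmented: B–D#–F##. In second inversion the fifth is bass, giving F##, B, D# from the bottom.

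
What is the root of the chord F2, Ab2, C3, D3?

D

F, Ab, C, D are the tones of a D half-diminished seventh chord (D–F–Ab–C), making D the root.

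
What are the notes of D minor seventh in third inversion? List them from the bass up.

D minor seventh is D–F–A–C. Third inversion puts the seventh (C) in the bass, with the remaining tones above: C, D, F, A.

C, D, F, A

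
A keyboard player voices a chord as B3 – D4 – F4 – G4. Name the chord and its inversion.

G dominant seventh, first inversion

The distinct note names are B, D, F, G. Stacked in thirds they read G–B–D–F, which is a dominant seventh chord on G.
The lowest note is B, the third of the chord, so this is first inversion (figured bass 6/5).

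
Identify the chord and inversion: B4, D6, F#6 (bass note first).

The pitch classes B, D, F# arrange in thirds as B–D–F#: a B minor triad.
The lowest note is B, the root of the chord, so this is root position (figured bass 5/3).

B minor, root position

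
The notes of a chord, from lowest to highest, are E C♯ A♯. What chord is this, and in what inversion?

A# diminished, second inversion

The pitch classes E, C#, A# arrange in thirds as A#–C#–E: an A# diminished triad.
With the fifth (E) in the bass, the chord is in second inversion (figured bass 6/4).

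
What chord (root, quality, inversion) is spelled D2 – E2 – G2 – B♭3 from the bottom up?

E half-diminished seventh, third inversion

Reducing to letter names: D, E, G, Bb. These stack in thirds as E–G–Bb–D — an E half-diminished seventh chord.
With the seventh (D) in the bass, the chord is in third inversion (figured bass 4/2).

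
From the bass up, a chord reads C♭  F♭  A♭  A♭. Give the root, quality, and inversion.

Reducing to letter names: Cb, Fb, Ab. These stack in thirds as Fb–Ab–Cb — an Fb major triad.
Cb is the fifth of Fb major; fifth in the bass means second inversion (figured bass 6/4).

Fb major, second inversion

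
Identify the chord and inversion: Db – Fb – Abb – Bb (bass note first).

Bb diminished seventh, first inversion

Reducing to letter names: Db, Fb, Abb, Bb. These stack in thirds as Bb–Db–Fb–Abb — a Bb diminished seventh chord.
The lowest note is Db, the third of the chord, so this is first inversion (figured bass 6/5).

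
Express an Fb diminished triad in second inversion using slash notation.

Second inversion of Fb diminished has the fifth (Cbb) in the bass. As a slash chord: Fbdim/Cbb.

Fbdim/Cbb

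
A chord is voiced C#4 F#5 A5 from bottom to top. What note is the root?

Reordering C#, F#, A into stacked thirds gives F#–A–C#; the bottom of that stack, F#, is the root.

F#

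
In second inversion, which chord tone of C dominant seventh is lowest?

In second inversion the fifth is lowest. For C dominant seventh (C–E–G–Bb) that is G.

G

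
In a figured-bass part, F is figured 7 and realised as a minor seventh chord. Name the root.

The figures 7 mean the root of the chord is in the bass. If F is the root of a minor seventh chord, the root is F (chord tones F–Ab–C–Eb).

F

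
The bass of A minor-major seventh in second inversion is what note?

A minor-major seventh is A–C–E–G#. Second inversion places the fifth in the bass: E.

E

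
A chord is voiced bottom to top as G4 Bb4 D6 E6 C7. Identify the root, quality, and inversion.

The distinct note names are G, Bb, D, E, C. Stacked in thirds they read C–E–G–Bb–D, which is a dominant ninth chord on C.
With the fifth (G) in the bass, the chord is in second inversion.

C dominant ninth, second inversion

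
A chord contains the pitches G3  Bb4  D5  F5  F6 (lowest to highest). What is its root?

G

Reordering G, Bb, D, F into stacked thirds gives G–Bb–D–F; the bottom of that stack, G, is the root.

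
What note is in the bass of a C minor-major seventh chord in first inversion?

Eb

In first inversion the third is lowest. For C minor-major seventh (C–Eb–G–B) that is Eb.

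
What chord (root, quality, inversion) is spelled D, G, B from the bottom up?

The distinct note names are D, G, B. Stacked in thirds they read G–B–D, which is a major triad on G.
With the fifth (D) in the bass, the chord is in second inversion (figured bass 6/4).

G major, second inversion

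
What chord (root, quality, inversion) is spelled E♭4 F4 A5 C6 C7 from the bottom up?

The pitch classes Eb, F, A, C arrange in thirds as F–A–C–Eb: an F dominant seventh chord.
Eb is the seventh of F dominant seventh; seventh in the bass means third inversion (figured bass 4/2).

F dominant seventh, third inversion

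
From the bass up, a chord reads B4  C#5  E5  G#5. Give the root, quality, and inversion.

C# minor seventh, third inversion

Reducing to letter names: B, C#, E, G#. These stack in thirds as C#–E–G#–B — a C# minor seventh chord.
The lowest note is B, the seventh of the chord, so this is third inversion (figured bass 4/2).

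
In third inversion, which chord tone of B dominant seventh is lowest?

In third inversion the seventh is lowest. For B dominant seventh (B–D#–F#–A) that is A.

A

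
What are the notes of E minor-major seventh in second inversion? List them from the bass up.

B, D#, E, G

Spelling E minor-major seventh: E–G–B–D#. In second inversion the fifth is bass, giving B, D#, E, G from the bottom.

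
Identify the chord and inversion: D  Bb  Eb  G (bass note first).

Reducing to letter names: D, Bb, Eb, G. These stack in thirds as Eb–G–Bb–D — an Eb major seventh chord.
D is the seventh of Eb major seventh; seventh in the bass means third inversion (figured bass 4/2).

Eb major seventh, third inversion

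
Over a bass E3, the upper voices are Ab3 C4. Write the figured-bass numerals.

The notes E, Ab, C stack in thirds as Ab–C–E — an Ab augmented triad. The bass E is the fifth, so this is second inversion: figured 6/4.

6/4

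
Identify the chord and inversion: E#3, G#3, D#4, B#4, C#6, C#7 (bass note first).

C# major ninth, first inversion

The distinct note names are E#, G#, D#, B#, C#. Stacked in thirds they read C#–E#–G#–B#–D#, which is a major ninth chord on C#.
The lowest note is E#, the third of the chord, so this is first inversion.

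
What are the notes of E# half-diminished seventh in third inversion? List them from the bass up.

D#, E#, G#, B

Spelling E# half-diminished seventh: E#–G#–B–D#. In third inversion the seventh is bass, giving D#, E#, G#, B from the bottom.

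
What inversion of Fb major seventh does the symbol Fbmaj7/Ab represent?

first inversion

Fbmaj7/Ab means Fb major seventh with Ab in the bass. Ab is the third of Fb major seventh (Fb–Ab–Cb–Eb), so this is first inversion.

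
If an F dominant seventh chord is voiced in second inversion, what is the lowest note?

In second inversion the fifth is lowest. For F dominant seventh (F–A–C–Eb) that is C.

C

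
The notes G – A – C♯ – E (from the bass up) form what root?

Reordering G, A, C#, E into stacked thirds gives A–C#–E–G; the bottom of that stack, A, is the root.

A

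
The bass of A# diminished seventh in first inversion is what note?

In first inversion the third is lowest. For A# diminished seventh (A#–C#–E–G) that is C#.

C#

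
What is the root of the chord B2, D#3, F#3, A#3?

B

The distinct letter names are B, D#, F#, A#. Arranged as a stack of thirds they read B–D#–F#–A#, so B is the root (a B major seventh chord).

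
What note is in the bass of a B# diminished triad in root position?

B#

In root position the root is lowest. For B# diminished (B#–D#–F#) that is B#.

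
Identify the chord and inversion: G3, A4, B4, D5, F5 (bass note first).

The pitch classes G, A, B, D, F arrange in thirds as G–B–D–F–A: a G dominant ninth chord.
The lowest note is G, the root of the chord, so this is root position.

G dominant ninth, root position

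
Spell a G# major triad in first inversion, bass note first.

The chord tones are G#–B#–D#. With the third (B#) lowest for first inversion: B#, D#, G#.

B#, D#, G#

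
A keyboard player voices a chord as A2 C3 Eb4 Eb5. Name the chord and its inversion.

A diminished, root position

Reducing to letter names: A, C, Eb. These stack in thirds as A–C–Eb — an A diminished triad.
With the root (A) in the bass, the chord is in root position (figured bass 5/3).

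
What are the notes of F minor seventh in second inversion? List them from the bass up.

F minor seventh is F–Ab–C–Eb. Second inversion puts the fifth (C) in the bass, with the remaining tones above: C, Eb, F, Ab.

C, Eb, F, Ab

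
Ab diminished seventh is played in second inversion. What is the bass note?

In second inversion the fifth is lowest. For Ab diminished seventh (Ab–Cb–Ebb–Gbb) that is Ebb.

Ebb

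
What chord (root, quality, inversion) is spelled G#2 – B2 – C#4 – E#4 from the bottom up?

C# dominant seventh, second inversion

The distinct note names are G#, B, C#, E#. Stacked in thirds they read C#–E#–G#–B, which is a dominant seventh chord on C#.
The lowest note is G#, the fifth of the chord, so this is second inversion (figured bass 4/3).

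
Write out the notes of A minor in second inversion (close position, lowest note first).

The chord tones are A–C–E. With the fifth (E) lowest for second inversion: E, A, C.

E, A, C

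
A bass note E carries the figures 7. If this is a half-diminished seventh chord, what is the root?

E

The figures 7 mean the root of the chord is in the bass. If E is the root of a half-diminished seventh chord, the root is E (chord tones E–G–Bb–D).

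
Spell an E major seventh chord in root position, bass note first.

E, G#, B, D#

E major seventh is E–G#–B–D#. Root position puts the root (E) in the bass, with the remaining tones above: E, G#, B, D#.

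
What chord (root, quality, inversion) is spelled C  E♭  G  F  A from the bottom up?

F dominant ninth, second inversion

Reducing to letter names: C, Eb, G, F, A. These stack in thirds as F–A–C–Eb–G — an F dominant ninth chord.
The lowest note is C, the fifth of the chord, so this is second inversion.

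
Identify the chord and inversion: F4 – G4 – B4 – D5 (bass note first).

G dominant seventh, third inversion

The pitch classes F, G, B, D arrange in thirds as G–B–D–F: a G dominant seventh chord.
The lowest note is F, the seventh of the chord, so this is third inversion (figured bass 4/2).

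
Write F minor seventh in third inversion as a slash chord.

Third inversion of F minor seventh has the seventh (Eb) in the bass. As a slash chord: Fm7/Eb.

Fm7/Eb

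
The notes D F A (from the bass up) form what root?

D

D, F, A are the tones of a D minor triad (D–F–A), making D the root.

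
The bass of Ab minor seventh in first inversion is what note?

Cb

Ab minor seventh is Ab–Cb–Eb–Gb. First inversion places the third in the bass: Cb.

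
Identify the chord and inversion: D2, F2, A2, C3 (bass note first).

D minor seventh, root position

Reducing to letter names: D, F, A, C. These stack in thirds as D–F–A–C — a D minor seventh chord.
With the root (D) in the bass, the chord is in root position (figured bass 7).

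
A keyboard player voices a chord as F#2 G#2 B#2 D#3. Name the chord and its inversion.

The distinct note names are F#, G#, B#, D#. Stacked in thirds they read G#–B#–D#–F#, which is a dominant seventh chord on G#.
The lowest note is F#, the seventh of the chord, so this is third inversion (figured bass 4/2).

G# dominant seventh, third inversion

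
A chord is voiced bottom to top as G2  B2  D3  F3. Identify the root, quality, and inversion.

The distinct note names are G, B, D, F. Stacked in thirds they read G–B–D–F, which is a dominant seventh chord on G.
G is the root of G dominant seventh; root in the bass means root position (figured bass 7).

G dominant seventh, root position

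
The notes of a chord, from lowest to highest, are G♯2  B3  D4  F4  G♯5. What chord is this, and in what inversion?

The distinct note names are G#, B, D, F. Stacked in thirds they read G#–B–D–F, which is a diminished seventh chord on G#.
The lowest note is G#, the root of the chord, so this is root position (figured bass 7).

G# diminished seventh, root position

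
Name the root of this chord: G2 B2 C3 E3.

C

The distinct letter names are G, B, C, E. Arranged as a stack of thirds they read C–E–G–B, so C is the root (a C major seventh chord).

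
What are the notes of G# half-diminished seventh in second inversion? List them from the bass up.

G# half-diminished seventh is G#–B–D–F#. Second inversion puts the fifth (D) in the bass, with the remaining tones above: D, F#, G#, B.

D, F#, G#, B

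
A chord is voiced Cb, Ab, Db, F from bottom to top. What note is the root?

Db

The distinct letter names are Cb, Ab, Db, F. Arranged as a stack of thirds they read Db–F–Ab–Cb, so Db is the root (a Db dominant seventh chord).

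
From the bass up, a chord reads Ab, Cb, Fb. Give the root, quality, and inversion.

The distinct note names are Ab, Cb, Fb. Stacked in thirds they read Fb–Ab–Cb, which is a major triad on Fb.
With the third (Ab) in the bass, the chord is in first inversion (figured bass 6).

Fb major, first inversion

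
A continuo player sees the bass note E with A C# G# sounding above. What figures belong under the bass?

4/3

The notes E, A, C#, G# stack in thirds as A–C#–E–G# — an A major seventh chord. The bass E is the fifth, so this is second inversion: figured 4/3.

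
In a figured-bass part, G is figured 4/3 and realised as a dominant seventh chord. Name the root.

The figures 4/3 mean the fifth of the chord is in the bass. If G is the fifth of a dominant seventh chord, the root is C (chord tones C–E–G–Bb).

C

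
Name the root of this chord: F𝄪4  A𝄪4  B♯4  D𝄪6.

B#

Reordering F##, A##, B#, D## into stacked thirds gives B#–D##–F##–A##; the bottom of that stack, B#, is the root.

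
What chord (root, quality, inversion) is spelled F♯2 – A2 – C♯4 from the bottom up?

F# minor, root position

The distinct note names are F#, A, C#. Stacked in thirds they read F#–A–C#, which is a minor triad on F#.
With the root (F#) in the bass, the chord is in root position (figured bass 5/3).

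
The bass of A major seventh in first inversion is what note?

C#

In first inversion the third is lowest. For A major seventh (A–C#–E–G#) that is C#.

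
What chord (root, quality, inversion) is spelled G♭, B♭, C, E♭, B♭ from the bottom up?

Reducing to letter names: Gb, Bb, C, Eb. These stack in thirds as C–Eb–Gb–Bb — a C half-diminished seventh chord.
The lowest note is Gb, the fifth of the chord, so this is second inversion (figured bass 4/3).

C half-diminished seventh, second inversion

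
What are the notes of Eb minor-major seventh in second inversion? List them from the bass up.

Bb, D, Eb, Gb

Spelling Eb minor-major seventh: Eb–Gb–Bb–D. In second inversion the fifth is bass, giving Bb, D, Eb, Gb from the bottom.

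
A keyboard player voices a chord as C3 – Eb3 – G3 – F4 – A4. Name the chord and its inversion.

F dominant ninth, second inversion

Reducing to letter names: C, Eb, G, F, A. These stack in thirds as F–A–C–Eb–G — an F dominant ninth chord.
With the fifth (C) in the bass, the chord is in second inversion.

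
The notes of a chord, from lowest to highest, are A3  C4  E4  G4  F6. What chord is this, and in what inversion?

F major ninth, first inversion

The distinct note names are A, C, E, G, F. Stacked in thirds they read F–A–C–E–G, which is a major ninth chord on F.
The lowest note is A, the third of the chord, so this is first inversion.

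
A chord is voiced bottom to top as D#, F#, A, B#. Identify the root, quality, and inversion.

B# diminished seventh, first inversion

The pitch classes D#, F#, A, B# arrange in thirds as B#–D#–F#–A: a B# diminished seventh chord.
D# is the third of B# diminished seventh; third in the bass means first inversion (figured bass 6/5).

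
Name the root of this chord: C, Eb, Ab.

C, Eb, Ab are the tones of an Ab major triad (Ab–C–Eb), making Ab the root.

Ab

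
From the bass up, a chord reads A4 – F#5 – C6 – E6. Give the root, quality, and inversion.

F# half-diminished seventh, first inversion

The distinct note names are A, F#, C, E. Stacked in thirds they read F#–A–C–E, which is a half-diminished seventh chord on F#.
The lowest note is A, the third of the chord, so this is first inversion (figured bass 6/5).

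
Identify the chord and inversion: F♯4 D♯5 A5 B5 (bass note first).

B dominant seventh, second inversion

The distinct note names are F#, D#, A, B. Stacked in thirds they read B–D#–F#–A, which is a dominant seventh chord on B.
F# is the fifth of B dominant seventh; fifth in the bass means second inversion (figured bass 4/3).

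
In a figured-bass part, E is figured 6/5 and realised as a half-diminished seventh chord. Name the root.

C#

The figures 6/5 mean the third of the chord is in the bass. If E is the third of a half-diminished seventh chord, the root is C# (chord tones C#–E–G–B).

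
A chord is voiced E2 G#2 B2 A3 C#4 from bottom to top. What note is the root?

The distinct letter names are E, G#, B, A, C#. Arranged as a stack of thirds they read A–C#–E–G#–B, so A is the root (an A major ninth chord).

A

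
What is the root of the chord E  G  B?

E, G, B are the tones of an E minor triad (E–G–B), making E the root.

E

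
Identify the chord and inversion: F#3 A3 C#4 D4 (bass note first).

D major seventh, first inversion

The distinct note names are F#, A, C#, D. Stacked in thirds they read D–F#–A–C#, which is a major seventh chord on D.
F# is the third of D major seventh; third in the bass means first inversion (figured bass 6/5).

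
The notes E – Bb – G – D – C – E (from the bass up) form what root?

C

The distinct letter names are E, Bb, G, D, C. Arranged as a stack of thirds they read C–E–G–Bb–D, so C is the root (a C dominant ninth chord).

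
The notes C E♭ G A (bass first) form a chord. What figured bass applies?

The notes C, Eb, G, A stack in thirds as A–C–Eb–G — an A half-diminished seventh chord. The bass C is the third, so this is first inversion: figured 6/5.

6/5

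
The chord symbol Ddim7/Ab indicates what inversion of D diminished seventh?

Ddim7/Ab means D diminished seventh with Ab in the bass. Ab is the fifth of D diminished seventh (D–F–Ab–Cb), so this is second inversion.

second inversion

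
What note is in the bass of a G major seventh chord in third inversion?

F#

The seventh of G major seventh (G–B–D–F#) is F#; that is the bass in third inversion.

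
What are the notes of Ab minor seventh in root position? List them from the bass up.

Ab, Cb, Eb, Gb

Spelling Ab minor seventh: Ab–Cb–Eb–Gb. In root position the root is bass, giving Ab, Cb, Eb, Gb from the bottom.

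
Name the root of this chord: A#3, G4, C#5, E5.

A#

The distinct letter names are A#, G, C#, E. Arranged as a stack of thirds they read A#–C#–E–G, so A# is the root (an A# diminished seventh chord).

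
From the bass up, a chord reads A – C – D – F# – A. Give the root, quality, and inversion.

D dominant seventh, second inversion

The distinct note names are A, C, D, F#. Stacked in thirds they read D–F#–A–C, which is a dominant seventh chord on D.
The lowest note is A, the fifth of the chord, so this is second inversion (figured bass 4/3).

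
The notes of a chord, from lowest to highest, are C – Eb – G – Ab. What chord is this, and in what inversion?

Ab major seventh, first inversion

Reducing to letter names: C, Eb, G, Ab. These stack in thirds as Ab–C–Eb–G — an Ab major seventh chord.
The lowest note is C, the third of the chord, so this is first inversion (figured bass 6/5).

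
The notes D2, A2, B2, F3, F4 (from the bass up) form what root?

B

Reordering D, A, B, F into stacked thirds gives B–D–F–A; the bottom of that stack, B, is the root.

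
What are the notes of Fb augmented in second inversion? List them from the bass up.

C, Fb, Ab

The chord tones are Fb–Ab–C. With the fifth (C) lowest for second inversion: C, Fb, Ab.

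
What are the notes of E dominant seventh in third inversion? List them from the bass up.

Spelling E dominant seventh: E–G#–B–D. In third inversion the seventh is bass, giving D, E, G#, B from the bottom.

D, E, G#, B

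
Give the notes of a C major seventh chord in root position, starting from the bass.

C, E, G, B

C major seventh is C–E–G–B. Root position puts the root (C) in the bass, with the remaining tones above: C, E, G, B.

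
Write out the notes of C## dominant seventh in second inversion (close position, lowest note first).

C## dominant seventh is C##–E##–G##–B#. Second inversion puts the fifth (G##) in the bass, with the remaining tones above: G##, B#, C##, E##.

G##, B#, C##, E##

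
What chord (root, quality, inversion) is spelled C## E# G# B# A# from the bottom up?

Reducing to letter names: C##, E#, G#, B#, A#. These stack in thirds as A#–C##–E#–G#–B# — an A# dominant ninth chord.
The lowest note is C##, the third of the chord, so this is first inversion.

A# dominant ninth, first inversion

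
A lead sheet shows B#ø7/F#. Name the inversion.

B#ø7/F# means B# half-diminished seventh with F# in the bass. F# is the fifth of B# half-diminished seventh (B#–D#–F#–A#), so this is second inversion.

second inversion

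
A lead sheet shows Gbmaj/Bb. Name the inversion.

first inversion

Gbmaj/Bb means Gb major with Bb in the bass. Bb is the third of Gb major (Gb–Bb–Db), so this is first inversion.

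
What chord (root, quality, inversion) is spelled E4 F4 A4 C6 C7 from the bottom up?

The distinct note names are E, F, A, C. Stacked in thirds they read F–A–C–E, which is a major seventh chord on F.
E is the seventh of F major seventh; seventh in the bass means third inversion (figured bass 4/2).

F major seventh, third inversion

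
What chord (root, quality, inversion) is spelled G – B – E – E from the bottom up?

Reducing to letter names: G, B, E. These stack in thirds as E–G–B — an E minor triad.
With the third (G) in the bass, the chord is in first inversion (figured bass 6).

E minor, first inversion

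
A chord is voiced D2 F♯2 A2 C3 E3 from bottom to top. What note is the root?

D, F#, A, C, E are the tones of a D dominant ninth chord (D–F#–A–C–E), making D the root.

D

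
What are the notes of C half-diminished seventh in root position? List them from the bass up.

C, Eb, Gb, Bb

The chord tones are C–Eb–Gb–Bb. With the root (C) lowest for root position: C, Eb, Gb, Bb.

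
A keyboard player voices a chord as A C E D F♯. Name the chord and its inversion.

The pitch classes A, C, E, D, F# arrange in thirds as D–F#–A–C–E: a D dominant ninth chord.
A is the fifth of D dominant ninth; fifth in the bass means second inversion.

D dominant ninth, second inversion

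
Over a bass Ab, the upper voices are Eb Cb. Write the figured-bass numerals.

5/3

The notes Ab, Eb, Cb stack in thirds as Ab–Cb–Eb — an Ab minor triad. The bass Ab is the root, so this is root position: figured 5/3.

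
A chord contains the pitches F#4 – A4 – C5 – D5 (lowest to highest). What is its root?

D

Reordering F#, A, C, D into stacked thirds gives D–F#–A–C; the bottom of that stack, D, is the root.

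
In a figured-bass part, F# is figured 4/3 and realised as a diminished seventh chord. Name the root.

B#

The figures 4/3 mean the fifth of the chord is in the bass. If F# is the fifth of a diminished seventh chord, the root is B# (chord tones B#–D#–F#–A).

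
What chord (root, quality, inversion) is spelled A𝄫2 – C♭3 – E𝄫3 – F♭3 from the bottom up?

The distinct note names are Abb, Cb, Ebb, Fb. Stacked in thirds they read Fb–Abb–Cb–Ebb, which is a minor seventh chord on Fb.
Abb is the third of Fb minor seventh; third in the bass means first inversion (figured bass 6/5).

Fb minor seventh, first inversion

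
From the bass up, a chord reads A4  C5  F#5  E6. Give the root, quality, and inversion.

Reducing to letter names: A, C, F#, E. These stack in thirds as F#–A–C–E — an F# half-diminished seventh chord.
A is the third of F# half-diminished seventh; third in the bass means first inversion (figured bass 6/5).

F# half-diminished seventh, first inversion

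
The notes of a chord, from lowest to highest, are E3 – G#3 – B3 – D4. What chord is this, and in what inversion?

E dominant seventh, root position

The distinct note names are E, G#, B, D. Stacked in thirds they read E–G#–B–D, which is a dominant seventh chord on E.
The lowest note is E, the root of the chord, so this is root position (figured bass 7).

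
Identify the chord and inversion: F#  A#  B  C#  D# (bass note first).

B major ninth, second inversion

The pitch classes F#, A#, B, C#, D# arrange in thirds as B–D#–F#–A#–C#: a B major ninth chord.
F# is the fifth of B major ninth; fifth in the bass means second inversion.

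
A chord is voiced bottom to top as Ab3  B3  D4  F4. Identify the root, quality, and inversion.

The distinct note names are Ab, B, D, F. Stacked in thirds they read B–D–F–Ab, which is a diminished seventh chord on B.
The lowest note is Ab, the seventh of the chord, so this is third inversion (figured bass 4/2).

B diminished seventh, third inversion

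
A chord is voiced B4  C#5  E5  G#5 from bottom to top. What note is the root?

C#

B, C#, E, G# are the tones of a C# minor seventh chord (C#–E–G#–B), making C# the root.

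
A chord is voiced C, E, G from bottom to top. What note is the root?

The distinct letter names are C, E, G. Arranged as a stack of thirds they read C–E–G, so C is the root (a C major triad).

C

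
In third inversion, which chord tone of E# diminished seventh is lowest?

D

In third inversion the seventh is lowest. For E# diminished seventh (E#–G#–B–D) that is D.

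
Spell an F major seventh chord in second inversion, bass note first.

The chord tones are F–A–C–E. With the fifth (C) lowest for second inversion: C, E, F, A.

C, E, F, A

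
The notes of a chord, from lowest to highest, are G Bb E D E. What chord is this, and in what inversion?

The pitch classes G, Bb, E, D arrange in thirds as E–G–Bb–D: an E half-diminished seventh chord.
With the third (G) in the bass, the chord is in first inversion (figured bass 6/5).

E half-diminished seventh, first inversion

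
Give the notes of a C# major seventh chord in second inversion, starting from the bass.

G#, B#, C#, E#

C# major seventh is C#–E#–G#–B#. Second inversion puts the fifth (G#) in the bass, with the remaining tones above: G#, B#, C#, E#.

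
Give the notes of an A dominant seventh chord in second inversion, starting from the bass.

E, G, A, C#

Spelling A dominant seventh: A–C#–E–G. In second inversion the fifth is bass, giving E, G, A, C# from the bottom.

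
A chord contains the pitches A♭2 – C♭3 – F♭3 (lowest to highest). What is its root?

Reordering Ab, Cb, Fb into stacked thirds gives Fb–Ab–Cb; the bottom of that stack, Fb, is the root.

Fb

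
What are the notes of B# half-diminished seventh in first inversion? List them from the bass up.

D#, F#, A#, B#

The chord tones are B#–D#–F#–A#. With the third (D#) lowest for first inversion: D#, F#, A#, B#.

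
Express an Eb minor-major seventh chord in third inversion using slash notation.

Ebm(maj7)/D

Third inversion of Eb minor-major seventh has the seventh (D) in the bass. As a slash chord: Ebm(maj7)/D.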